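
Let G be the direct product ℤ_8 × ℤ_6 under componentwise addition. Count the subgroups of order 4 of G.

3

|G| = 48 and 4 | 48, so subgroups of order 4 are possible by Lagrange.
The subgroups of order 4 are: {(0,0), (0,3), (4,0), (4,3)}; {(0,0), (2,0), (4,0), (6,0)}; {(0,0), (2,3), (4,0), (6,3)}.
So G has 3 subgroups of order 4.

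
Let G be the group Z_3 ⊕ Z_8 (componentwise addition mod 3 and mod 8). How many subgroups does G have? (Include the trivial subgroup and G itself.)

8

|G| = 24, so by Lagrange every subgroup order divides 24. Divisors: 1, 2, 3, 4, 6, 8, 12, 24.
Subgroups by order — order 1: 1; order 2: 1; order 3: 1; order 4: 1; order 6: 1; order 8: 1; order 12: 1; order 24: 1.
Total: 1 + 1 + 1 + 1 + 1 + 1 + 1 + 1 = 8.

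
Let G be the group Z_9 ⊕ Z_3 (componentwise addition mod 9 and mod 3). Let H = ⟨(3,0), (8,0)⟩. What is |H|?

9

|⟨(3,0)⟩| = 3 and |⟨(8,0)⟩| = 9, so |H| is a multiple of lcm(3, 9) = 9 and divides |G| = 27.
Closing under the operation: H = {(0,0), (1,0), (2,0), (3,0), (4,0), (5,0), (6,0), (7,0), (8,0)}, so |H| = 9.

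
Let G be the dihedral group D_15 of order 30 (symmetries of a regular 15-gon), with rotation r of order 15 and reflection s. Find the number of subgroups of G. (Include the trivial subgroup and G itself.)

28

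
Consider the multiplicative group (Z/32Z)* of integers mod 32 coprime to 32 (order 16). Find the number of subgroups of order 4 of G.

|G| = 16 and 4 | 16, so subgroups of order 4 are possible by Lagrange.
The subgroups of order 4 are: {1, 15, 17, 31}; {1, 7, 17, 23}; {1, 9, 17, 25}.
So G has 3 subgroups of order 4.

3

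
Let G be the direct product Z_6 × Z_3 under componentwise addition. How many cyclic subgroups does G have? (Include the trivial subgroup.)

10

A cyclic subgroup of order d is generated by each of its φ(d) elements of order d, so the cyclic subgroups of order d number (#elements of order d)/φ(d).
Cyclic subgroups by order — order 1: 1; order 2: 1; order 3: 4; order 6: 4.
Total: 10.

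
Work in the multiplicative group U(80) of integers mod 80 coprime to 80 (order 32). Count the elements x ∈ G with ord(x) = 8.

No element of G has order 8 (even though 8 | 32).

0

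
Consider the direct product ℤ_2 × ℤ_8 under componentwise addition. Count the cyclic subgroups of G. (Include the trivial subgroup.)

8

Group the elements of G by the cyclic subgroup they generate; each cyclic subgroup of order d accounts for φ(d) elements.
Cyclic subgroups by order — order 1: 1; order 2: 3; order 4: 2; order 8: 2.
Total: 8.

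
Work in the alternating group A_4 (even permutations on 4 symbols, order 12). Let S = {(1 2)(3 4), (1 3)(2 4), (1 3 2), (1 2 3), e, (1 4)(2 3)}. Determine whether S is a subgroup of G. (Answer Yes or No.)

No

Closure fails: (1 3 2) ∘ (1 2)(3 4) = (2 3 4) ∉ S. So S is not a subgroup.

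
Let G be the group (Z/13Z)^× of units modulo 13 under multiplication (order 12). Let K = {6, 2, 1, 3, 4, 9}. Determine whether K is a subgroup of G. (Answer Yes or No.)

2 ∈ K but its inverse 7 ∉ K, so K is not a subgroup.

No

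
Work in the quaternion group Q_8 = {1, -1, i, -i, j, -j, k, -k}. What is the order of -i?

4

Computing powers of -i: the smallest k with (-i)^k = e is k = 4.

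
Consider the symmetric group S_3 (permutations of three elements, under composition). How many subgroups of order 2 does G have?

|G| = 6 and 2 | 6, so subgroups of order 2 are possible by Lagrange.
The subgroups of order 2 are: {e, (1 2)}; {e, (1 3)}; {e, (2 3)}.
So G has 3 subgroups of order 2.

3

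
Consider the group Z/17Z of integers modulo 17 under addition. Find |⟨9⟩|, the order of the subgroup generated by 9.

In Z/17Z, the order of an element a is n/gcd(a, n).
gcd(9, 17) = 1, so |⟨9⟩| = 17/1 = 17.

17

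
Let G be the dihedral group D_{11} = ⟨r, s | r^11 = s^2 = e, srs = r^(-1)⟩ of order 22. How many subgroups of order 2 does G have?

11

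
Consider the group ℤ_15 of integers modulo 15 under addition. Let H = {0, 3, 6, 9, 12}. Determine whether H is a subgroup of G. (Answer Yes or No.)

Yes

|H| = 5 divides |G| = 15, consistent with Lagrange.
H contains the identity, every element's inverse is in H, and H is closed under +: it is a subgroup.
In fact H = ⟨3⟩.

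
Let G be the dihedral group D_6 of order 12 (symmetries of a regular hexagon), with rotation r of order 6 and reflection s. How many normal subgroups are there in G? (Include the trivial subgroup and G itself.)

7

G has 16 subgroups. Checking conjugation-invariance by order — order 1: 1/1 normal; order 2: 1/7 normal; order 3: 1/1 normal; order 4: 0/3 normal; order 6: 3/3 normal; order 12: 1/1 normal.
Total normal subgroups: 7.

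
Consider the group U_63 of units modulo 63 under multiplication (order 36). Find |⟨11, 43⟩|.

18

|⟨11⟩| = 6 and |⟨43⟩| = 3, so |H| is a multiple of lcm(6, 3) = 6 and divides |G| = 36.
Closing under the operation: H = {1, 2, 4, 8, 11, 16, 22, 23, 25, 29, 32, 37, 43, 44, 46, 50, 53, 58}, so |H| = 18.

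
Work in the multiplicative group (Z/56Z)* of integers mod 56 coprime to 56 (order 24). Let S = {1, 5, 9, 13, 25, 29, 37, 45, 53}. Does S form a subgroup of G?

No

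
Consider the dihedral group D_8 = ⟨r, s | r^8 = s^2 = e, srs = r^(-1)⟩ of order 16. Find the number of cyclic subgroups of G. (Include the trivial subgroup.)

Group the elements of G by the cyclic subgroup they generate; each cyclic subgroup of order d accounts for φ(d) elements.
Cyclic subgroups by order — order 1: 1; order 2: 9; order 4: 1; order 8: 1.
Total: 12.

12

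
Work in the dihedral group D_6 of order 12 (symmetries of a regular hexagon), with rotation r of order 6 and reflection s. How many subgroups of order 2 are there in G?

7

|G| = 12 and 2 | 12, so subgroups of order 2 are possible by Lagrange.
The subgroups of order 2 are: {e, r^2s}; {e, r^3}; {e, r^3s}; {e, r^4s}; … (7 in all).
So G has 7 subgroups of order 2.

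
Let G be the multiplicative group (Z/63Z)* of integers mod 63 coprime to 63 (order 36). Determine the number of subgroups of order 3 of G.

4

|G| = 36 and 3 | 36, so subgroups of order 3 are possible by Lagrange.
The subgroups of order 3 are: {1, 4, 16}; {1, 22, 43}; {1, 25, 58}; {1, 37, 46}.
So G has 4 subgroups of order 3.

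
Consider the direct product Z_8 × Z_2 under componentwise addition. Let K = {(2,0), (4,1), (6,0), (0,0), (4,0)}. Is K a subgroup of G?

No

|K| = 5 does not divide |G| = 16, so by Lagrange K is not a subgroup.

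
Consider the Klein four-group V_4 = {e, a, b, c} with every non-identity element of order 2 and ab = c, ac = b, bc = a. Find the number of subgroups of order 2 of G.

3

|G| = 4 and 2 | 4, so subgroups of order 2 are possible by Lagrange.
The subgroups of order 2 are: {e, a}; {e, b}; {e, c}.
So G has 3 subgroups of order 2.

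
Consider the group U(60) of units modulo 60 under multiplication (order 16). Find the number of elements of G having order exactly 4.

8

The elements of order 4 are: 7, 13, 17, 23, 37, 43, 47, 53.
That's 8.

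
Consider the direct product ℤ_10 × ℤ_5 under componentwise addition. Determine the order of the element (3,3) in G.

The order of (3,3) in Z_10 × Z_5 is lcm(ord(3) in Z_10, ord(3) in Z_5).
ord(3) = 10 and ord(3) = 5, so |⟨(3,3)⟩| = lcm(10, 5) = 10.

10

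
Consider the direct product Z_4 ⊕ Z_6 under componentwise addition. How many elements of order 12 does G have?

An element (a,b) has order lcm(ord(a), ord(b)); count pairs with lcm equal to 12.
Enumerating gives 8 such elements.

8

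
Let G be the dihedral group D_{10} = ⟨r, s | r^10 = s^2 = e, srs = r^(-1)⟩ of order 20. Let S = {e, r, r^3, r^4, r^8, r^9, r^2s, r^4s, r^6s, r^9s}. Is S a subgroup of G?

No

r^4 ∈ S but its inverse r^6 ∉ S, so S is not a subgroup.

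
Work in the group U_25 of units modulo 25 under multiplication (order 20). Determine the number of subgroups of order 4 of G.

|G| = 20 and 4 | 20, so subgroups of order 4 are possible by Lagrange.
The subgroups of order 4 are: {1, 7, 18, 24}.
So G has 1 subgroup of order 4.

1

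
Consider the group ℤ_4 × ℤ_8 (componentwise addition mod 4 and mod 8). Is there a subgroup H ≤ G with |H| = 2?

2 | 32. A subgroup of order 2 is {(0,0), (0,4)}.

Yes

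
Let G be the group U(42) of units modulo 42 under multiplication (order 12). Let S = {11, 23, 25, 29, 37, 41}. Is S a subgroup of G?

The identity 1 ∉ S, so S is not a subgroup.

No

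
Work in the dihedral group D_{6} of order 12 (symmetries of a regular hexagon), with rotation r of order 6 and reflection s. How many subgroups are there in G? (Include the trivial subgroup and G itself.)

16

|G| = 12, so by Lagrange every subgroup order divides 12. Divisors: 1, 2, 3, 4, 6, 12.
Subgroups by order — order 1: 1; order 2: 7; order 3: 1; order 4: 3; order 6: 3; order 12: 1.
Total: 1 + 7 + 1 + 3 + 3 + 1 = 16.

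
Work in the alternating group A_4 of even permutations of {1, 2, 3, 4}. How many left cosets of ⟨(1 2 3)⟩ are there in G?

4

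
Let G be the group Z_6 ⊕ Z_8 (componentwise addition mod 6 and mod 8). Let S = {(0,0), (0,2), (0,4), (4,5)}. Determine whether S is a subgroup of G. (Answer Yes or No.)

No

(4,5) ∈ S but its inverse (2,3) ∉ S, so S is not a subgroup.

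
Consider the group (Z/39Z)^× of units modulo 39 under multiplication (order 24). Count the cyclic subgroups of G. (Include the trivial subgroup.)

Group the elements of G by the cyclic subgroup they generate; each cyclic subgroup of order d accounts for φ(d) elements.
Cyclic subgroups by order — order 1: 1; order 2: 3; order 3: 1; order 4: 2; order 6: 3; order 12: 2.
Total: 12.

12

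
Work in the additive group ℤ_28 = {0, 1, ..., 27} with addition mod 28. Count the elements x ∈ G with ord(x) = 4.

In a cyclic group of order 28, the number of elements of order d (for d | 28) is φ(d).
φ(4) = 2.

2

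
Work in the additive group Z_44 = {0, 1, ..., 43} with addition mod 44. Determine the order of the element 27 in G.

In Z_44, the order of an element a is n/gcd(a, n).
gcd(27, 44) = 1, so |⟨27⟩| = 44/1 = 44.

44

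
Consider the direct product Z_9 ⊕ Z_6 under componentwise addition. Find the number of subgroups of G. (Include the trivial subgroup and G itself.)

20

|G| = 54, so by Lagrange every subgroup order divides 54. Divisors: 1, 2, 3, 6, 9, 18, 27, 54.
Subgroups by order — order 1: 1; order 2: 1; order 3: 4; order 6: 4; order 9: 4; order 18: 4; order 27: 1; order 54: 1.
Total: 1 + 1 + 4 + 4 + 4 + 4 + 1 + 1 = 20.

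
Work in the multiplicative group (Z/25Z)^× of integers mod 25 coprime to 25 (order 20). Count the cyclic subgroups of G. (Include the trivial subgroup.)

6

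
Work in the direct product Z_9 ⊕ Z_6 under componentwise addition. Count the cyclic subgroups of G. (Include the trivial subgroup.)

A cyclic subgroup of order d is generated by each of its φ(d) elements of order d, so the cyclic subgroups of order d number (#elements of order d)/φ(d).
Cyclic subgroups by order — order 1: 1; order 2: 1; order 3: 4; order 6: 4; order 9: 3; order 18: 3.
Total: 16.

16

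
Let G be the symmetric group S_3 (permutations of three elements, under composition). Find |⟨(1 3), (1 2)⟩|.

6

|⟨(1 3)⟩| = 2 and |⟨(1 2)⟩| = 2, so |H| is a multiple of lcm(2, 2) = 2 and divides |G| = 6.
Closing {(1 3), (1 2)} under the group operation gives all of G, so |H| = 6.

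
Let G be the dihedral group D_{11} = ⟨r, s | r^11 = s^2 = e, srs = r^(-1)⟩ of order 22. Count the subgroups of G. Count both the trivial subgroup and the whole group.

14

|G| = 22, so by Lagrange every subgroup order divides 22. Divisors: 1, 2, 11, 22.
Subgroups by order — order 1: 1; order 2: 11; order 11: 1; order 22: 1.
Total: 1 + 11 + 1 + 1 = 14.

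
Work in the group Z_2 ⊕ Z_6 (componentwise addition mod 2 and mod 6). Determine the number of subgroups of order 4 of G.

1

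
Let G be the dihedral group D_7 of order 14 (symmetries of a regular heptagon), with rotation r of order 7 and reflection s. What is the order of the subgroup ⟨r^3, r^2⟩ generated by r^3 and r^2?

|⟨r^3⟩| = 7 and |⟨r^2⟩| = 7, so |H| is a multiple of lcm(7, 7) = 7 and divides |G| = 14.
Closing under the operation: H = {e, r, r^2, r^3, r^4, r^5, r^6}, so |H| = 7.

7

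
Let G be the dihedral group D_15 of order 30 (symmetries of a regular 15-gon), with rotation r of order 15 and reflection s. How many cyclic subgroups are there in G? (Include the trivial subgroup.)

A cyclic subgroup of order d is generated by each of its φ(d) elements of order d, so the cyclic subgroups of order d number (#elements of order d)/φ(d).
Cyclic subgroups by order — order 1: 1; order 2: 15; order 3: 1; order 5: 1; order 15: 1.
Total: 19.

19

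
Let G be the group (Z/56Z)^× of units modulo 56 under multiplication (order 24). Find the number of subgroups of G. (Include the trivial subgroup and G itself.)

32

|G| = 24, so by Lagrange every subgroup order divides 24. Divisors: 1, 2, 3, 4, 6, 8, 12, 24.
Subgroups by order — order 1: 1; order 2: 7; order 3: 1; order 4: 7; order 6: 7; order 8: 1; order 12: 7; order 24: 1.
Total: 1 + 7 + 1 + 7 + 7 + 1 + 7 + 1 = 32.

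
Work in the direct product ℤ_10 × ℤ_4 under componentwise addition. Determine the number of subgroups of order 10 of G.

|G| = 40 and 10 | 40, so subgroups of order 10 are possible by Lagrange.
The subgroups of order 10 are: {(0,0), (0,2), (2,0), (2,2), (4,0), (4,2), (6,0), (6,2), (8,0), (8,2)}; {(0,0), (1,0), (2,0), (3,0), (4,0), (5,0), (6,0), (7,0), (8,0), (9,0)}; {(0,0), (1,2), (2,0), (3,2), (4,0), (5,2), (6,0), (7,2), (8,0), (9,2)}.
So G has 3 subgroups of order 10.

3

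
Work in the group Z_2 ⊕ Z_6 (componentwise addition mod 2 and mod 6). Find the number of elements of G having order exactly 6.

An element (a,b) has order lcm(ord(a), ord(b)); count pairs with lcm equal to 6.
Enumerating gives 6 such elements.

6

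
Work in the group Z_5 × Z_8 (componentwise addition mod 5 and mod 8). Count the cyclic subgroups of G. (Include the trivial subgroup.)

8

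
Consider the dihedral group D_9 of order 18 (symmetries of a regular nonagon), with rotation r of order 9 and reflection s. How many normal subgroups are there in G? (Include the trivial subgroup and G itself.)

G has 16 subgroups. Checking conjugation-invariance by order — order 1: 1/1 normal; order 2: 0/9 normal; order 3: 1/1 normal; order 6: 0/3 normal; order 9: 1/1 normal; order 18: 1/1 normal.
Total normal subgroups: 4.

4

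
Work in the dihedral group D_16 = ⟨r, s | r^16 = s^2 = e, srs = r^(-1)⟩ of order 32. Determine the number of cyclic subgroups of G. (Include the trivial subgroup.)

Each element a generates a cyclic subgroup ⟨a⟩; distinct elements may generate the same one (a cyclic group of order d has φ(d) generators).
Cyclic subgroups by order — order 1: 1; order 2: 17; order 4: 1; order 8: 1; order 16: 1.
Total: 21.

21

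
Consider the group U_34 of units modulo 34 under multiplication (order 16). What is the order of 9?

8

Compute successive powers of 9 mod 34: 9, 13, 15, 33, 25, 21, 19, 1; 9^8 ≡ 1 (mod 34).
So |⟨9⟩| = 8.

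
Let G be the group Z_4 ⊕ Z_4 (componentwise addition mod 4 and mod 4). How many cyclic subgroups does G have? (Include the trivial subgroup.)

Each element a generates a cyclic subgroup ⟨a⟩; distinct elements may generate the same one (a cyclic group of order d has φ(d) generators).
Cyclic subgroups by order — order 1: 1; order 2: 3; order 4: 6.
Total: 10.

10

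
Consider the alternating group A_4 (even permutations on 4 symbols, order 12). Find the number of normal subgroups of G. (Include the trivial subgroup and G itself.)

G has 10 subgroups. Checking conjugation-invariance by order — order 1: 1/1 normal; order 2: 0/3 normal; order 3: 0/4 normal; order 4: 1/1 normal; order 12: 1/1 normal.
Total normal subgroups: 3.

3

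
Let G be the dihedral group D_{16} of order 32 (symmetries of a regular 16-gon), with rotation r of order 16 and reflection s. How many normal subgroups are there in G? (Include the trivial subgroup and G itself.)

8

G has 36 subgroups. Checking conjugation-invariance by order — order 1: 1/1 normal; order 2: 1/17 normal; order 4: 1/9 normal; order 8: 1/5 normal; order 16: 3/3 normal; order 32: 1/1 normal.
Total normal subgroups: 8.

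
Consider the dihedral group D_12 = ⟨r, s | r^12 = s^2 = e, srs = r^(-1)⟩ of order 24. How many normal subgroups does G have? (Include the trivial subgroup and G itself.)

9

G has 34 subgroups. Checking conjugation-invariance by order — order 1: 1/1 normal; order 2: 1/13 normal; order 3: 1/1 normal; order 4: 1/7 normal; order 6: 1/5 normal; order 8: 0/3 normal; order 12: 3/3 normal; order 24: 1/1 normal.
Total normal subgroups: 9.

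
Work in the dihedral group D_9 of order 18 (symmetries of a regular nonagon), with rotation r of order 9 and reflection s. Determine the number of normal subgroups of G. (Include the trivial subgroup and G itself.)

4

G has 16 subgroups. Checking conjugation-invariance by order — order 1: 1/1 normal; order 2: 0/9 normal; order 3: 1/1 normal; order 6: 0/3 normal; order 9: 1/1 normal; order 18: 1/1 normal.
Total normal subgroups: 4.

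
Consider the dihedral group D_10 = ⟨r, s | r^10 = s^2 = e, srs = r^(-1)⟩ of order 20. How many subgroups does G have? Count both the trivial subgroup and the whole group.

22

|G| = 20, so by Lagrange every subgroup order divides 20. Divisors: 1, 2, 4, 5, 10, 20.
Subgroups by order — order 1: 1; order 2: 11; order 4: 5; order 5: 1; order 10: 3; order 20: 1.
Total: 1 + 11 + 5 + 1 + 3 + 1 = 22.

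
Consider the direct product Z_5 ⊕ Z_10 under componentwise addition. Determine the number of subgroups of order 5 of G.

6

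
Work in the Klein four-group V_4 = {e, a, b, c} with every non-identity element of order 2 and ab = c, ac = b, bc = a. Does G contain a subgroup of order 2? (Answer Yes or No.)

2 | 4. A subgroup of order 2 is {e, a}.

Yes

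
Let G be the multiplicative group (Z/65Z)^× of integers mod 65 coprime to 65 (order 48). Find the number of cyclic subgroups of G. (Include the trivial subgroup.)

A cyclic subgroup of order d is generated by each of its φ(d) elements of order d, so the cyclic subgroups of order d number (#elements of order d)/φ(d).
Cyclic subgroups by order — order 1: 1; order 2: 3; order 3: 1; order 4: 6; order 6: 3; order 12: 6.
Total: 20.

20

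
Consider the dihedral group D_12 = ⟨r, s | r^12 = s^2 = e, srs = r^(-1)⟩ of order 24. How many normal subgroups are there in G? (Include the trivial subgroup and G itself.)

9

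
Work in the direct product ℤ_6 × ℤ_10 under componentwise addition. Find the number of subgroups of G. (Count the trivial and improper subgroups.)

20

|G| = 60, so by Lagrange every subgroup order divides 60. Divisors: 1, 2, 3, 4, 5, 6, 10, 12, 15, 20, 30, 60.
Subgroups by order — order 1: 1; order 2: 3; order 3: 1; order 4: 1; order 5: 1; order 6: 3; order 10: 3; order 12: 1; order 15: 1; order 20: 1; order 30: 3; order 60: 1.
Total: 1 + 3 + 1 + 1 + 1 + 3 + 3 + 1 + 1 + 1 + 3 + 1 = 20.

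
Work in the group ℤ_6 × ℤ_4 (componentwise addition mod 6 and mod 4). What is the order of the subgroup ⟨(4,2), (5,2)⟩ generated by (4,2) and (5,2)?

12

|⟨(4,2)⟩| = 6 and |⟨(5,2)⟩| = 6, so |H| is a multiple of lcm(6, 6) = 6 and divides |G| = 24.
Closing under the operation: H = {(0,0), (0,2), (1,0), (1,2), (2,0), (2,2), (3,0), (3,2), (4,0), (4,2), (5,0), (5,2)}, so |H| = 12.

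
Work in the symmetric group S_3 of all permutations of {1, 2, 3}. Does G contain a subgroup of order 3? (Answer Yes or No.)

3 | 6. A subgroup of order 3 is {e, (1 2 3), (1 3 2)}.

Yes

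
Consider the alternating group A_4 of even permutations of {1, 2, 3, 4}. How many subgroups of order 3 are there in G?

|G| = 12 and 3 | 12, so subgroups of order 3 are possible by Lagrange.
The subgroups of order 3 are: {e, (1 2 3), (1 3 2)}; {e, (1 2 4), (1 4 2)}; {e, (1 3 4), (1 4 3)}; {e, (2 3 4), (2 4 3)}.
So G has 4 subgroups of order 3.

4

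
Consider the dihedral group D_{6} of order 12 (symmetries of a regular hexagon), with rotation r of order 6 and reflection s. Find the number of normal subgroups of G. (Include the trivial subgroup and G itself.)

7

G has 16 subgroups. Checking conjugation-invariance by order — order 1: 1/1 normal; order 2: 1/7 normal; order 3: 1/1 normal; order 4: 0/3 normal; order 6: 3/3 normal; order 12: 1/1 normal.
Total normal subgroups: 7.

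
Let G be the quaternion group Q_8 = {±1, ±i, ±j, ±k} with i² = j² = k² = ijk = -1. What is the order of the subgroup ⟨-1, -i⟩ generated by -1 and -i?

4

|⟨-1⟩| = 2 and |⟨-i⟩| = 4, so |H| is a multiple of lcm(2, 4) = 4 and divides |G| = 8.
Closing under the operation: H = {1, -1, i, -i}, so |H| = 4.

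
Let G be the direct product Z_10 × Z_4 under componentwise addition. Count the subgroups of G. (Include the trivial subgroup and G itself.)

16

|G| = 40, so by Lagrange every subgroup order divides 40. Divisors: 1, 2, 4, 5, 8, 10, 20, 40.
Subgroups by order — order 1: 1; order 2: 3; order 4: 3; order 5: 1; order 8: 1; order 10: 3; order 20: 3; order 40: 1.
Total: 1 + 3 + 3 + 1 + 1 + 3 + 3 + 1 = 16.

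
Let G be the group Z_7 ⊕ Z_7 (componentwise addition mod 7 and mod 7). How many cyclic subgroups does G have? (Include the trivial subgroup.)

Group the elements of G by the cyclic subgroup they generate; each cyclic subgroup of order d accounts for φ(d) elements.
Cyclic subgroups by order — order 1: 1; order 7: 8.
Total: 9.

9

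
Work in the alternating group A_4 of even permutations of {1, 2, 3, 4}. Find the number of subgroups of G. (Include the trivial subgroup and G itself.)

10

|G| = 12, so by Lagrange every subgroup order divides 12. Divisors: 1, 2, 3, 4, 6, 12.
Subgroups by order — order 1: 1; order 2: 3; order 3: 4; order 4: 1; order 6: 0; order 12: 1.
Total: 1 + 3 + 4 + 1 + 0 + 1 = 10.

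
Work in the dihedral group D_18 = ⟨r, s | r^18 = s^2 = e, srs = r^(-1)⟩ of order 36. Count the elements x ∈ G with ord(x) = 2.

19

Enumerating element orders in G gives 19 elements of order 2.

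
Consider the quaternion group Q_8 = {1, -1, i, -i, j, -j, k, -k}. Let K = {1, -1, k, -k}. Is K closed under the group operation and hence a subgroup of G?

|K| = 4 divides |G| = 8, consistent with Lagrange.
K contains the identity, every element's inverse is in K, and K is closed under ·: it is a subgroup.
In fact K = ⟨-k⟩.

Yes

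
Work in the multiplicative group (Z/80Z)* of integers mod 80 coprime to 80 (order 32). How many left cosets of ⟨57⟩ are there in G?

8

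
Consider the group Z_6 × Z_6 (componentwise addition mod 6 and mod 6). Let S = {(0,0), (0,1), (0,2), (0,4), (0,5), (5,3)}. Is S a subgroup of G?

No

(5,3) ∈ S but its inverse (1,3) ∉ S, so S is not a subgroup.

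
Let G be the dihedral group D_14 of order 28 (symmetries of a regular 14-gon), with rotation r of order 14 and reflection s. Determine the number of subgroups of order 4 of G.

|G| = 28 and 4 | 28, so subgroups of order 4 are possible by Lagrange.
The subgroups of order 4 are: {e, r^7, r^3s, r^10s}; {e, r^7, r^4s, r^11s}; {e, r^7, r^5s, r^12s}; {e, r^7, r^6s, r^13s}; … (7 in all).
So G has 7 subgroups of order 4.

7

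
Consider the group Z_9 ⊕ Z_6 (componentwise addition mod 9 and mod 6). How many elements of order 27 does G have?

0

An element (a,b) has order lcm(ord(a), ord(b)); count pairs with lcm equal to 27.
Enumerating gives 0 such elements.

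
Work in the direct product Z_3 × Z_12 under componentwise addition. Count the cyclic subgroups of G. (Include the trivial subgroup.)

15

Group the elements of G by the cyclic subgroup they generate; each cyclic subgroup of order d accounts for φ(d) elements.
Cyclic subgroups by order — order 1: 1; order 2: 1; order 3: 4; order 4: 1; order 6: 4; order 12: 4.
Total: 15.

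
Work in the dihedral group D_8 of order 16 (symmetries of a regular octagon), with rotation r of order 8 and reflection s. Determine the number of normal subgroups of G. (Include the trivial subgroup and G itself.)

G has 19 subgroups. Checking conjugation-invariance by order — order 1: 1/1 normal; order 2: 1/9 normal; order 4: 1/5 normal; order 8: 3/3 normal; order 16: 1/1 normal.
Total normal subgroups: 7.

7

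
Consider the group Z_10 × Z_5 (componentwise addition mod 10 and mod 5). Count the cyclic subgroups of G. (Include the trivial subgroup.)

14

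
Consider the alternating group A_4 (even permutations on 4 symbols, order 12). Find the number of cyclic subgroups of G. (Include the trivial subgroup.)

8

Each element a generates a cyclic subgroup ⟨a⟩; distinct elements may generate the same one (a cyclic group of order d has φ(d) generators).
Cyclic subgroups by order — order 1: 1; order 2: 3; order 3: 4.
Total: 8.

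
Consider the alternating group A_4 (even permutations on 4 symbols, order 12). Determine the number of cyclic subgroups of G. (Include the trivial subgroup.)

8

Each element a generates a cyclic subgroup ⟨a⟩; distinct elements may generate the same one (a cyclic group of order d has φ(d) generators).
Cyclic subgroups by order — order 1: 1; order 2: 3; order 3: 4.
Total: 8.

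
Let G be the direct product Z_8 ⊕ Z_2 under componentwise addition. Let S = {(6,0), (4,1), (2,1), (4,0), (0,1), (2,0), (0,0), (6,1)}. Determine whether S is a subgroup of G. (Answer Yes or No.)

|S| = 8 divides |G| = 16, consistent with Lagrange.
S contains the identity, every element's inverse is in S, and S is closed under +: it is a subgroup.

Yes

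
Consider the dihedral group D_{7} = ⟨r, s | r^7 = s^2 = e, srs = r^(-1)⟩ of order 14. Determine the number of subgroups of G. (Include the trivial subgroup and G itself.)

10

|G| = 14, so by Lagrange every subgroup order divides 14. Divisors: 1, 2, 7, 14.
Subgroups by order — order 1: 1; order 2: 7; order 7: 1; order 14: 1.
Total: 1 + 7 + 1 + 1 = 10.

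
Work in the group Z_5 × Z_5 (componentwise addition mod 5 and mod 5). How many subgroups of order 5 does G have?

6

|G| = 25 and 5 | 25, so subgroups of order 5 are possible by Lagrange.
The subgroups of order 5 are: {(0,0), (0,1), (0,2), (0,3), (0,4)}; {(0,0), (1,0), (2,0), (3,0), (4,0)}; {(0,0), (1,1), (2,2), (3,3), (4,4)}; {(0,0), (1,2), (2,4), (3,1), (4,3)}; … (6 in all).
So G has 6 subgroups of order 5.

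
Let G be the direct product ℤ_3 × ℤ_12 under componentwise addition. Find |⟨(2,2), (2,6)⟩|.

18

|⟨(2,2)⟩| = 6 and |⟨(2,6)⟩| = 6, so |H| is a multiple of lcm(6, 6) = 6 and divides |G| = 36.
Closing under the operation: H = {(0,0), (0,2), (0,4), (0,6), (0,8), (0,10), (1,0), (1,2), (1,4), (1,6), (1,8), (1,10), (2,0), (2,2), (2,4), (2,6), (2,8), (2,10)}, so |H| = 18.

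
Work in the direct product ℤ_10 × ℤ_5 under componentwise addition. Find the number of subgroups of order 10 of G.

|G| = 50 and 10 | 50, so subgroups of order 10 are possible by Lagrange.
The subgroups of order 10 are: {(0,0), (0,1), (0,2), (0,3), (0,4), (5,0), (5,1), (5,2), (5,3), (5,4)}; {(0,0), (1,0), (2,0), (3,0), (4,0), (5,0), (6,0), (7,0), (8,0), (9,0)}; {(0,0), (1,1), (2,2), (3,3), (4,4), (5,0), (6,1), (7,2), (8,3), (9,4)}; {(0,0), (1,2), (2,4), (3,1), (4,3), (5,0), (6,2), (7,4), (8,1), (9,3)}; … (6 in all).
So G has 6 subgroups of order 10.

6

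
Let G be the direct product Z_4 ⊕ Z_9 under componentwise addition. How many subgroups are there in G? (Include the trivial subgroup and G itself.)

9

|G| = 36, so by Lagrange every subgroup order divides 36. Divisors: 1, 2, 3, 4, 6, 9, 12, 18, 36.
Subgroups by order — order 1: 1; order 2: 1; order 3: 1; order 4: 1; order 6: 1; order 9: 1; order 12: 1; order 18: 1; order 36: 1.
Total: 1 + 1 + 1 + 1 + 1 + 1 + 1 + 1 + 1 = 9.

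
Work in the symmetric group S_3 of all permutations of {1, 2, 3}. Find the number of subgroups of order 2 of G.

3

|G| = 6 and 2 | 6, so subgroups of order 2 are possible by Lagrange.
The subgroups of order 2 are: {e, (1 2)}; {e, (1 3)}; {e, (2 3)}.
So G has 3 subgroups of order 2.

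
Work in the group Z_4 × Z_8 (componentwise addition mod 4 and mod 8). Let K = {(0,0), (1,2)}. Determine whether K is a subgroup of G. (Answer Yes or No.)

No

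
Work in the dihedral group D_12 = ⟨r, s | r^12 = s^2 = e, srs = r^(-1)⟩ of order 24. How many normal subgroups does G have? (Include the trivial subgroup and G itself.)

G has 34 subgroups. Checking conjugation-invariance by order — order 1: 1/1 normal; order 2: 1/13 normal; order 3: 1/1 normal; order 4: 1/7 normal; order 6: 1/5 normal; order 8: 0/3 normal; order 12: 3/3 normal; order 24: 1/1 normal.
Total normal subgroups: 9.

9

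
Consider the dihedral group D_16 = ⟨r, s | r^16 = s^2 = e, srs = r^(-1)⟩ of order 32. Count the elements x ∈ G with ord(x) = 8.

The elements of order 8 are: r^2, r^6, r^10, r^14.
That's 4.

4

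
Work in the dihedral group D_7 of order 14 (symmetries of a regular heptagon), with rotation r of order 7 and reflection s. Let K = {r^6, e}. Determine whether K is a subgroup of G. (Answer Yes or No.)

No

r^6 ∈ K but its inverse r ∉ K, so K is not a subgroup.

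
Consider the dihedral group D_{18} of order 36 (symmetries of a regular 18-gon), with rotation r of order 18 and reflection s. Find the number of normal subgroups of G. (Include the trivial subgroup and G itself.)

9

G has 45 subgroups. Checking conjugation-invariance by order — order 1: 1/1 normal; order 2: 1/19 normal; order 3: 1/1 normal; order 4: 0/9 normal; order 6: 1/7 normal; order 9: 1/1 normal; order 12: 0/3 normal; order 18: 3/3 normal; order 36: 1/1 normal.
Total normal subgroups: 9.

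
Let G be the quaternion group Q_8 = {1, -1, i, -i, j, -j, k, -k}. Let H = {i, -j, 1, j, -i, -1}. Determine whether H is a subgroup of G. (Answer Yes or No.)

|H| = 6 does not divide |G| = 8, so by Lagrange H is not a subgroup.

No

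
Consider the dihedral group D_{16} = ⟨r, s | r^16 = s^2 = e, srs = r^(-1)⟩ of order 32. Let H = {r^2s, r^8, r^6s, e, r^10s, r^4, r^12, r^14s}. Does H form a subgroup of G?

|H| = 8 divides |G| = 32, consistent with Lagrange.
H contains the identity, every element's inverse is in H, and H is closed under ·: it is a subgroup.

Yes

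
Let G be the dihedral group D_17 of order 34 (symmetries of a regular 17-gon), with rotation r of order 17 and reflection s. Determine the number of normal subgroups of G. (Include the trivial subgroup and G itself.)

G has 20 subgroups. Checking conjugation-invariance by order — order 1: 1/1 normal; order 2: 0/17 normal; order 17: 1/1 normal; order 34: 1/1 normal.
Total normal subgroups: 3.

3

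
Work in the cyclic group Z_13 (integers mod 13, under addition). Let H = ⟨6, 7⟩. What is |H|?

|⟨6⟩| = 13 and |⟨7⟩| = 13, so |H| is a multiple of lcm(13, 13) = 13 and divides |G| = 13.
Closing {6, 7} under the group operation gives all of G, so |H| = 13.

13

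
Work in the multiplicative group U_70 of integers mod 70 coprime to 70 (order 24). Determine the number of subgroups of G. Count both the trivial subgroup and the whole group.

|G| = 24, so by Lagrange every subgroup order divides 24. Divisors: 1, 2, 3, 4, 6, 8, 12, 24.
Subgroups by order — order 1: 1; order 2: 3; order 3: 1; order 4: 3; order 6: 3; order 8: 1; order 12: 3; order 24: 1.
Total: 1 + 3 + 1 + 3 + 3 + 1 + 3 + 1 = 16.

16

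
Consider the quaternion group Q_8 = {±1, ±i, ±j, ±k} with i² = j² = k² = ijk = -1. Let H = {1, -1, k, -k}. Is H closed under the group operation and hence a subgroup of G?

|H| = 4 divides |G| = 8, consistent with Lagrange.
H contains the identity, every element's inverse is in H, and H is closed under ·: it is a subgroup.
In fact H = ⟨-k⟩.

Yes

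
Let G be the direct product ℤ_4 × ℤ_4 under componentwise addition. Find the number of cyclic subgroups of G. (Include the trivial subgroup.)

Each element a generates a cyclic subgroup ⟨a⟩; distinct elements may generate the same one (a cyclic group of order d has φ(d) generators).
Cyclic subgroups by order — order 1: 1; order 2: 3; order 4: 6.
Total: 10.

10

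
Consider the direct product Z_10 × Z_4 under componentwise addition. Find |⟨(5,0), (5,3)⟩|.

|⟨(5,0)⟩| = 2 and |⟨(5,3)⟩| = 4, so |H| is a multiple of lcm(2, 4) = 4 and divides |G| = 40.
Closing under the operation: H = {(0,0), (0,1), (0,2), (0,3), (5,0), (5,1), (5,2), (5,3)}, so |H| = 8.

8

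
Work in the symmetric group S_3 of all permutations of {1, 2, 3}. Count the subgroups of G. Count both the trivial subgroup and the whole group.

6

|G| = 6, so by Lagrange every subgroup order divides 6. Divisors: 1, 2, 3, 6.
Subgroups by order — order 1: 1; order 2: 3; order 3: 1; order 6: 1.
Total: 1 + 3 + 1 + 1 = 6.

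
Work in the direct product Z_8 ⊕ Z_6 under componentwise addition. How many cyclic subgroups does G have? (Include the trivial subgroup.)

16

A cyclic subgroup of order d is generated by each of its φ(d) elements of order d, so the cyclic subgroups of order d number (#elements of order d)/φ(d).
Cyclic subgroups by order — order 1: 1; order 2: 3; order 3: 1; order 4: 2; order 6: 3; order 8: 2; order 12: 2; order 24: 2.
Total: 16.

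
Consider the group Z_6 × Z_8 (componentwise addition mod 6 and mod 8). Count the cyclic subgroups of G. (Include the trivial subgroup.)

16

Each element a generates a cyclic subgroup ⟨a⟩; distinct elements may generate the same one (a cyclic group of order d has φ(d) generators).
Cyclic subgroups by order — order 1: 1; order 2: 3; order 3: 1; order 4: 2; order 6: 3; order 8: 2; order 12: 2; order 24: 2.
Total: 16.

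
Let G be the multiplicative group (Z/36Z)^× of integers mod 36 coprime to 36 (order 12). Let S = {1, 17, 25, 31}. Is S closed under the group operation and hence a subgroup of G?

25 ∈ S but its inverse 13 ∉ S, so S is not a subgroup.

No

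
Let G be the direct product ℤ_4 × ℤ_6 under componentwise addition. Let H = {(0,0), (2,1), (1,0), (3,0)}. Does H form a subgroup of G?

(2,1) ∈ H but its inverse (2,5) ∉ H, so H is not a subgroup.

No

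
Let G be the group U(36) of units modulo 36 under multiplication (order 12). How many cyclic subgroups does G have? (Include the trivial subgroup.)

A cyclic subgroup of order d is generated by each of its φ(d) elements of order d, so the cyclic subgroups of order d number (#elements of order d)/φ(d).
Cyclic subgroups by order — order 1: 1; order 2: 3; order 3: 1; order 6: 3.
Total: 8.

8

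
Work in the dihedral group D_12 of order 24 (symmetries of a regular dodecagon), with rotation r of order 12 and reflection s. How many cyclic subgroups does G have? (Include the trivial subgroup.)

A cyclic subgroup of order d is generated by each of its φ(d) elements of order d, so the cyclic subgroups of order d number (#elements of order d)/φ(d).
Cyclic subgroups by order — order 1: 1; order 2: 13; order 3: 1; order 4: 1; order 6: 1; order 12: 1.
Total: 18.

18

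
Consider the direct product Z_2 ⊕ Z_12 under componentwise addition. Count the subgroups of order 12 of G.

3

|G| = 24 and 12 | 24, so subgroups of order 12 are possible by Lagrange.
The subgroups of order 12 are: {(0,0), (0,1), (0,2), (0,3), (0,4), (0,5), (0,6), (0,7), (0,8), (0,9), (0,10), (0,11)}; {(0,0), (0,2), (0,4), (0,6), (0,8), (0,10), (1,0), (1,2), (1,4), (1,6), (1,8), (1,10)}; {(0,0), (0,2), (0,4), (0,6), (0,8), (0,10), (1,1), (1,3), (1,5), (1,7), (1,9), (1,11)}.
So G has 3 subgroups of order 12.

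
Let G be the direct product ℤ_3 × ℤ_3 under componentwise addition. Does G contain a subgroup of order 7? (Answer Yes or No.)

No

7 does not divide |G| = 9, so by Lagrange no subgroup of order 7 exists.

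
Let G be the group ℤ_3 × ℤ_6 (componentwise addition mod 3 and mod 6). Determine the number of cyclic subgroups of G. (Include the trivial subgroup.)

10

A cyclic subgroup of order d is generated by each of its φ(d) elements of order d, so the cyclic subgroups of order d number (#elements of order d)/φ(d).
Cyclic subgroups by order — order 1: 1; order 2: 1; order 3: 4; order 6: 4.
Total: 10.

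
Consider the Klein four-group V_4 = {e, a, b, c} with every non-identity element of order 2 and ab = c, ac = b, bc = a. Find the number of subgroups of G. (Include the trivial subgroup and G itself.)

|G| = 4, so by Lagrange every subgroup order divides 4. Divisors: 1, 2, 4.
Subgroups by order — order 1: 1; order 2: 3; order 4: 1.
Total: 1 + 3 + 1 = 5.

5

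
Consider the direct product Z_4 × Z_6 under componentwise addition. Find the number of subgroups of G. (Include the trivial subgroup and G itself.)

16

|G| = 24, so by Lagrange every subgroup order divides 24. Divisors: 1, 2, 3, 4, 6, 8, 12, 24.
Subgroups by order — order 1: 1; order 2: 3; order 3: 1; order 4: 3; order 6: 3; order 8: 1; order 12: 3; order 24: 1.
Total: 1 + 3 + 1 + 3 + 3 + 1 + 3 + 1 = 16.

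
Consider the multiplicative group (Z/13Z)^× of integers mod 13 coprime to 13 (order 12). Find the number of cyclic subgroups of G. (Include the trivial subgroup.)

Each element a generates a cyclic subgroup ⟨a⟩; distinct elements may generate the same one (a cyclic group of order d has φ(d) generators).
Cyclic subgroups by order — order 1: 1; order 2: 1; order 3: 1; order 4: 1; order 6: 1; order 12: 1.
Total: 6.

6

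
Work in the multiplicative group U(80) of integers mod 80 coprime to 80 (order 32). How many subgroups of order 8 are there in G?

19

|G| = 32 and 8 | 32, so subgroups of order 8 are possible by Lagrange.
The subgroups of order 8 are: {1, 9, 11, 19, 41, 49, 51, 59}; {1, 11, 21, 31, 41, 51, 61, 71}; {1, 11, 29, 39, 41, 51, 69, 79}; {1, 3, 9, 13, 27, 31, 37, 39}; … (19 in all).
So G has 19 subgroups of order 8.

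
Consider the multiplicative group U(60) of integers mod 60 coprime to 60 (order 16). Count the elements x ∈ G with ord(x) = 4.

The elements of order 4 are: 7, 13, 17, 23, 37, 43, 47, 53.
That's 8.

8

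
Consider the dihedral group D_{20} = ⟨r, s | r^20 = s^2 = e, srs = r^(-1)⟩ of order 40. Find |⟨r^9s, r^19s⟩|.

4

|⟨r^9s⟩| = 2 and |⟨r^19s⟩| = 2, so |H| is a multiple of lcm(2, 2) = 2 and divides |G| = 40.
Closing under the operation: H = {e, r^10, r^9s, r^19s}, so |H| = 4.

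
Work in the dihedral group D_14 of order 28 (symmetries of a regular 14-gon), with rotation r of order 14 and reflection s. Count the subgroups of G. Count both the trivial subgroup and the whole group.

28

|G| = 28, so by Lagrange every subgroup order divides 28. Divisors: 1, 2, 4, 7, 14, 28.
Subgroups by order — order 1: 1; order 2: 15; order 4: 7; order 7: 1; order 14: 3; order 28: 1.
Total: 1 + 15 + 7 + 1 + 3 + 1 = 28.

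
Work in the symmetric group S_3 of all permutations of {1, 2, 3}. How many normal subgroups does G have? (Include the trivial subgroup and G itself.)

3

G has 6 subgroups. Checking conjugation-invariance by order — order 1: 1/1 normal; order 2: 0/3 normal; order 3: 1/1 normal; order 6: 1/1 normal.
Total normal subgroups: 3.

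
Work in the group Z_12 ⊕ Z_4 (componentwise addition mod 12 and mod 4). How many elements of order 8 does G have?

0

An element (a,b) has order lcm(ord(a), ord(b)); count pairs with lcm equal to 8.
Enumerating gives 0 such elements.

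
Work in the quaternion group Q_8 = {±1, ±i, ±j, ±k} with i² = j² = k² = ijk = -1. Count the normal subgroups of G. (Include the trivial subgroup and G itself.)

6

G has 6 subgroups. Checking conjugation-invariance by order — order 1: 1/1 normal; order 2: 1/1 normal; order 4: 3/3 normal; order 8: 1/1 normal.
Total normal subgroups: 6.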